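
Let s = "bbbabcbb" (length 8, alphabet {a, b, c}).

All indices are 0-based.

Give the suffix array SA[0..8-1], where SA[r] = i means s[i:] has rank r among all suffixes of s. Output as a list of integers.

rank | idx | suffix
   0 |   3 | abcbb
   1 |   7 | b
   2 |   2 | babcbb
   3 |   6 | bb
   4 |   1 | bbabcbb
   5 |   0 | bbbabcbb
   6 |   4 | bcbb
   7 |   5 | cbb

[3, 7, 2, 6, 1, 0, 4, 5]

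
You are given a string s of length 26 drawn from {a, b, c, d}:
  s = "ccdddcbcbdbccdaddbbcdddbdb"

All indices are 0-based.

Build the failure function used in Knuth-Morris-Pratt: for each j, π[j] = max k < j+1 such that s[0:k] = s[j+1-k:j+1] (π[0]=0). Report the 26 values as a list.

[0, 1, 0, 0, 0, 1, 0, 1, 0, 0, 0, 1, 2, 3, 0, 0, 0, 0, 0, 1, 0, 0, 0, 0, 0, 0]

π[0] = 0
j=1 s[j]='c': π[1]=1 (border 'c')
j=2 s[j]='d': k: 1→0; π[2]=0 (border '')
j=3 s[j]='d': π[3]=0 (border '')
j=4 s[j]='d': π[4]=0 (border '')
j=5 s[j]='c': π[5]=1 (border 'c')
j=6 s[j]='b': k: 1→0; π[6]=0 (border '')
j=7 s[j]='c': π[7]=1 (border 'c')
j=8 s[j]='b': k: 1→0; π[8]=0 (border '')
j=9 s[j]='d': π[9]=0 (border '')
j=10 s[j]='b': π[10]=0 (border '')
j=11 s[j]='c': π[11]=1 (border 'c')
j=12 s[j]='c': π[12]=2 (border 'cc')
j=13 s[j]='d': π[13]=3 (border 'ccd')
j=14 s[j]='a': k: 3→0; π[14]=0 (border '')
j=15 s[j]='d': π[15]=0 (border '')
j=16 s[j]='d': π[16]=0 (border '')
j=17 s[j]='b': π[17]=0 (border '')
j=18 s[j]='b': π[18]=0 (border '')
j=19 s[j]='c': π[19]=1 (border 'c')
j=20 s[j]='d': k: 1→0; π[20]=0 (border '')
j=21 s[j]='d': π[21]=0 (border '')
j=22 s[j]='d': π[22]=0 (border '')
j=23 s[j]='b': π[23]=0 (border '')
j=24 s[j]='d': π[24]=0 (border '')
j=25 s[j]='b': π[25]=0 (border '')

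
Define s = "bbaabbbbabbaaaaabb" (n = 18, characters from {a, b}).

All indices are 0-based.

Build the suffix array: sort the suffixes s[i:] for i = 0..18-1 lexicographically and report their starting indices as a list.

[11, 12, 13, 14, 2, 15, 8, 3, 17, 10, 1, 7, 16, 9, 0, 6, 5, 4]

sorted suffixes:
  #0 SA[0]=11  'aaaaabb'
  #1 SA[1]=12  'aaaabb'
  #2 SA[2]=13  'aaabb'
  #3 SA[3]=14  'aabb'
  #4 SA[4]=2  'aabbbbabbaaaaabb'
  #5 SA[5]=15  'abb'
  #6 SA[6]=8  'abbaaaaabb'
  #7 SA[7]=3  'abbbbabbaaaaabb'
  #8 SA[8]=17  'b'
  #9 SA[9]=10  'baaaaabb'
  #10 SA[10]=1  'baabbbbabbaaaaabb'
  #11 SA[11]=7  'babbaaaaabb'
  #12 SA[12]=16  'bb'
  #13 SA[13]=9  'bbaaaaabb'
  #14 SA[14]=0  'bbaabbbbabbaaaaabb'
  #15 SA[15]=6  'bbabbaaaaabb'
  #16 SA[16]=5  'bbbabbaaaaabb'
  #17 SA[17]=4  'bbbbabbaaaaabb'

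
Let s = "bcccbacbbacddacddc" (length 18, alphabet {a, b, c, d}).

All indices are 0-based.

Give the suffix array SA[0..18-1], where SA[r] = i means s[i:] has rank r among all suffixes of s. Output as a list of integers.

rank | idx | suffix
   0 |   5 | acbbacddacddc
   1 |   9 | acddacddc
   2 |  13 | acddc
   3 |   4 | bacbbacddacddc
   4 |   8 | bacddacddc
   5 |   7 | bbacddacddc
   6 |   0 | bcccbacbbacddacddc
   7 |  17 | c
   8 |   3 | cbacbbacddacddc
   9 |   6 | cbbacddacddc
  10 |   2 | ccbacbbacddacddc
  11 |   1 | cccbacbbacddacddc
  12 |  10 | cddacddc
  13 |  14 | cddc
  14 |  12 | dacddc
  15 |  16 | dc
  16 |  11 | ddacddc
  17 |  15 | ddc

[5, 9, 13, 4, 8, 7, 0, 17, 3, 6, 2, 1, 10, 14, 12, 16, 11, 15]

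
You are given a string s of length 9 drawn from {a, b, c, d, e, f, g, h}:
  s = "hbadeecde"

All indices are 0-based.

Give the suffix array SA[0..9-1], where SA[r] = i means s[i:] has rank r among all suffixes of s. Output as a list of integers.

[2, 1, 6, 7, 3, 8, 5, 4, 0]

rank→(start, suffix):
  0 → (2, 'adeecde')
  1 → (1, 'badeecde')
  2 → (6, 'cde')
  3 → (7, 'de')
  4 → (3, 'deecde')
  5 → (8, 'e')
  6 → (5, 'ecde')
  7 → (4, 'eecde')
  8 → (0, 'hbadeecde')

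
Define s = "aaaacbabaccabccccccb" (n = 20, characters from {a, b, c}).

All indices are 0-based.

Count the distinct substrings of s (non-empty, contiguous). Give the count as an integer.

175

rank→(start, suffix):
  0 → (0, 'aaaacbabaccabccccccb')
  1 → (1, 'aaacbabaccabccccccb')
  2 → (2, 'aacbabaccabccccccb')
  3 → (6, 'abaccabccccccb')
  4 → (11, 'abccccccb')
  5 → (3, 'acbabaccabccccccb')
  6 → (8, 'accabccccccb')
  7 → (19, 'b')
  8 → (5, 'babaccabccccccb')
  9 → (7, 'baccabccccccb')
  10 → (12, 'bccccccb')
  11 → (10, 'cabccccccb')
  12 → (18, 'cb')
  13 → (4, 'cbabaccabccccccb')
  14 → (9, 'ccabccccccb')
  15 → (17, 'ccb')
  16 → (16, 'cccb')
  17 → (15, 'ccccb')
  18 → (14, 'cccccb')
  19 → (13, 'ccccccb')

SA = [0, 1, 2, 6, 11, 3, 8, 19, 5, 7, 12, 10, 18, 4, 9, 17, 16, 15, 14, 13]
i: (SA[i-1],SA[i]) lcp shared
  1: (0,1) 3 'aaa'
  2: (1,2) 2 'aa'
  3: (2,6) 1 'a'
  4: (6,11) 2 'ab'
  5: (11,3) 1 'a'
  6: (3,8) 2 'ac'
  7: (8,19) 0 ''
  8: (19,5) 1 'b'
  9: (5,7) 2 'ba'
  10: (7,12) 1 'b'
  11: (12,10) 0 ''
  12: (10,18) 1 'c'
  13: (18,4) 2 'cb'
  14: (4,9) 1 'c'
  15: (9,17) 2 'cc'
  16: (17,16) 2 'cc'
  17: (16,15) 3 'ccc'
  18: (15,14) 4 'cccc'
  19: (14,13) 5 'ccccc'

n(n+1)/2 = 20·21/2 = 210
Σ LCP = 0 + 3 + 2 + 1 + 2 + 1 + 2 + 0 + 1 + 2 + 1 + 0 + 1 + 2 + 1 + 2 + 2 + 3 + 4 + 5 = 35
distinct = 210 − 35 = 175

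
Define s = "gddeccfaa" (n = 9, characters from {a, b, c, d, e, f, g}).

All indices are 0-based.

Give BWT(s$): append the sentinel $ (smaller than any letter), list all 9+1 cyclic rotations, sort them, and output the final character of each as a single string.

aafecgddc$

rank  rotation    last
    0  $gddeccfaa  a
    1  a$gddeccfa  a
    2  aa$gddeccf  f
    3  ccfaa$gdde  e
    4  cfaa$gddec  c
    5  ddeccfaa$g  g
    6  deccfaa$gd  d
    7  eccfaa$gdd  d
    8  faa$gddecc  c
    9  gddeccfaa$  $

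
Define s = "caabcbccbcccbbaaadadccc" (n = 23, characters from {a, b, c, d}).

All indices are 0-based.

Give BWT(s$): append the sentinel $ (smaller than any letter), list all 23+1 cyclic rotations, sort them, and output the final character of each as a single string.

rank  rotation                  last
    0  $caabcbccbcccbbaaadadccc  c
    1  aaadadccc$caabcbccbcccbb  b
    2  aabcbccbcccbbaaadadccc$c  c
    3  aadadccc$caabcbccbcccbba  a
    4  abcbccbcccbbaaadadccc$ca  a
    5  adadccc$caabcbccbcccbbaa  a
    6  adccc$caabcbccbcccbbaaad  d
    7  baaadadccc$caabcbccbcccb  b
    8  bbaaadadccc$caabcbccbccc  c
    9  bcbccbcccbbaaadadccc$caa  a
   10  bccbcccbbaaadadccc$caabc  c
   11  bcccbbaaadadccc$caabcbcc  c
   12  c$caabcbccbcccbbaaadadcc  c
   13  caabcbccbcccbbaaadadccc$  $
   14  cbbaaadadccc$caabcbccbcc  c
   15  cbccbcccbbaaadadccc$caab  b
   16  cbcccbbaaadadccc$caabcbc  c
   17  cc$caabcbccbcccbbaaadadc  c
   18  ccbbaaadadccc$caabcbccbc  c
   19  ccbcccbbaaadadccc$caabcb  b
   20  ccc$caabcbccbcccbbaaadad  d
   21  cccbbaaadadccc$caabcbccb  b
   22  dadccc$caabcbccbcccbbaaa  a
   23  dccc$caabcbccbcccbbaaada  a

cbcaaadbcaccc$cbcccbdbaa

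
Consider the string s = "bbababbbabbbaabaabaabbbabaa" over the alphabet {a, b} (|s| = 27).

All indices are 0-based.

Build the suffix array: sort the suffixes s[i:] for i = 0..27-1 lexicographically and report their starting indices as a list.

rank | idx | suffix
   0 |  26 | a
   1 |  25 | aa
   2 |  12 | aabaabaabbbabaa
   3 |  15 | aabaabbbabaa
   4 |  18 | aabbbabaa
   5 |  23 | abaa
   6 |  13 | abaabaabbbabaa
   7 |  16 | abaabbbabaa
   8 |   2 | ababbbabbbaabaabaabbbabaa
   9 |   8 | abbbaabaabaabbbabaa
  10 |  19 | abbbabaa
  11 |   4 | abbbabbbaabaabaabbbabaa
  12 |  24 | baa
  13 |  11 | baabaabaabbbabaa
  14 |  14 | baabaabbbabaa
  15 |  17 | baabbbabaa
  16 |  22 | babaa
  17 |   1 | bababbbabbbaabaabaabbbabaa
  18 |   7 | babbbaabaabaabbbabaa
  19 |   3 | babbbabbbaabaabaabbbabaa
  20 |  10 | bbaabaabaabbbabaa
  21 |  21 | bbabaa
  22 |   0 | bbababbbabbbaabaabaabbbabaa
  23 |   6 | bbabbbaabaabaabbbabaa
  24 |   9 | bbbaabaabaabbbabaa
  25 |  20 | bbbabaa
  26 |   5 | bbbabbbaabaabaabbbabaa

[26, 25, 12, 15, 18, 23, 13, 16, 2, 8, 19, 4, 24, 11, 14, 17, 22, 1, 7, 3, 10, 21, 0, 6, 9, 20, 5]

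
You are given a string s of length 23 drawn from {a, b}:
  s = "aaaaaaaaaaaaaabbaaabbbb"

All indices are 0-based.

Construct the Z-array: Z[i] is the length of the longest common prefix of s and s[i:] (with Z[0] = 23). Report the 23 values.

[23, 13, 12, 11, 10, 9, 8, 7, 6, 5, 4, 3, 2, 1, 0, 0, 3, 2, 1, 0, 0, 0, 0]

Z[0]=23
i=1: outside box; Z[1]=13 scan→box=[1,14)
i=2: min(r-i=12, Z[1]=13)=12; Z[2]=12
i=3: min(r-i=11, Z[2]=12)=11; Z[3]=11
i=4: min(r-i=10, Z[3]=11)=10; Z[4]=10
i=5: min(r-i=9, Z[4]=10)=9; Z[5]=9
i=6: min(r-i=8, Z[5]=9)=8; Z[6]=8
i=7: min(r-i=7, Z[6]=8)=7; Z[7]=7
i=8: min(r-i=6, Z[7]=7)=6; Z[8]=6
i=9: min(r-i=5, Z[8]=6)=5; Z[9]=5
i=10: min(r-i=4, Z[9]=5)=4; Z[10]=4
i=11: min(r-i=3, Z[10]=4)=3; Z[11]=3
i=12: min(r-i=2, Z[11]=3)=2; Z[12]=2
i=13: min(r-i=1, Z[12]=2)=1; Z[13]=1
i=14: outside box; Z[14]=0
i=15: outside box; Z[15]=0
i=16: outside box; Z[16]=3 scan→box=[16,19)
i=17: min(r-i=2, Z[1]=13)=2; Z[17]=2
i=18: min(r-i=1, Z[2]=12)=1; Z[18]=1
i=19: outside box; Z[19]=0
i=20: outside box; Z[20]=0
i=21: outside box; Z[21]=0
i=22: outside box; Z[22]=0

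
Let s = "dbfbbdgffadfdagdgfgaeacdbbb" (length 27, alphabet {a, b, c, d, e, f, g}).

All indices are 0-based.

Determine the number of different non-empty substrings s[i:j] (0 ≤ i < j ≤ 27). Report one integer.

352

sorted suffixes:
  #0 SA[0]=21  'acdbbb'
  #1 SA[1]=9  'adfdagdgfgaeacdbbb'
  #2 SA[2]=19  'aeacdbbb'
  #3 SA[3]=13  'agdgfgaeacdbbb'
  #4 SA[4]=26  'b'
  #5 SA[5]=25  'bb'
  #6 SA[6]=24  'bbb'
  #7 SA[7]=3  'bbdgffadfdagdgfgaeacdbbb'
  #8 SA[8]=4  'bdgffadfdagdgfgaeacdbbb'
  #9 SA[9]=1  'bfbbdgffadfdagdgfgaeacdbbb'
  #10 SA[10]=22  'cdbbb'
  #11 SA[11]=12  'dagdgfgaeacdbbb'
  #12 SA[12]=23  'dbbb'
  #13 SA[13]=0  'dbfbbdgffadfdagdgfgaeacdbbb'
  #14 SA[14]=10  'dfdagdgfgaeacdbbb'
  #15 SA[15]=5  'dgffadfdagdgfgaeacdbbb'
  #16 SA[16]=15  'dgfgaeacdbbb'
  #17 SA[17]=20  'eacdbbb'
  #18 SA[18]=8  'fadfdagdgfgaeacdbbb'
  #19 SA[19]=2  'fbbdgffadfdagdgfgaeacdbbb'
  #20 SA[20]=11  'fdagdgfgaeacdbbb'
  #21 SA[21]=7  'ffadfdagdgfgaeacdbbb'
  #22 SA[22]=17  'fgaeacdbbb'
  #23 SA[23]=18  'gaeacdbbb'
  #24 SA[24]=14  'gdgfgaeacdbbb'
  #25 SA[25]=6  'gffadfdagdgfgaeacdbbb'
  #26 SA[26]=16  'gfgaeacdbbb'

SA = [21, 9, 19, 13, 26, 25, 24, 3, 4, 1, 22, 12, 23, 0, 10, 5, 15, 20, 8, 2, 11, 7, 17, 18, 14, 6, 16]
rank  pair      lcp
   1  s[21:],s[9:]  1  'a'
   2  s[9:],s[19:]  1  'a'
   3  s[19:],s[13:]  1  'a'
   4  s[13:],s[26:]  0  ''
   5  s[26:],s[25:]  1  'b'
   6  s[25:],s[24:]  2  'bb'
   7  s[24:],s[3:]  2  'bb'
   8  s[3:],s[4:]  1  'b'
   9  s[4:],s[1:]  1  'b'
  10  s[1:],s[22:]  0  ''
  11  s[22:],s[12:]  0  ''
  12  s[12:],s[23:]  1  'd'
  13  s[23:],s[0:]  2  'db'
  14  s[0:],s[10:]  1  'd'
  15  s[10:],s[5:]  1  'd'
  16  s[5:],s[15:]  3  'dgf'
  17  s[15:],s[20:]  0  ''
  18  s[20:],s[8:]  0  ''
  19  s[8:],s[2:]  1  'f'
  20  s[2:],s[11:]  1  'f'
  21  s[11:],s[7:]  1  'f'
  22  s[7:],s[17:]  1  'f'
  23  s[17:],s[18:]  0  ''
  24  s[18:],s[14:]  1  'g'
  25  s[14:],s[6:]  1  'g'
  26  s[6:],s[16:]  2  'gf'

n(n+1)/2 = 27·28/2 = 378
Σ LCP = 0 + 1 + 1 + 1 + 0 + 1 + 2 + 2 + 1 + 1 + 0 + 0 + 1 + 2 + 1 + 1 + 3 + 0 + 0 + 1 + 1 + 1 + 1 + 0 + 1 + 1 + 2 = 26
distinct = 378 − 26 = 352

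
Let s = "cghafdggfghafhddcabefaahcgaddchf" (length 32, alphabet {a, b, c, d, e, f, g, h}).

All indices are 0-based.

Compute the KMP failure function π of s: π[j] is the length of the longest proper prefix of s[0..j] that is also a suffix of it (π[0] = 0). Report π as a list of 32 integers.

π[0] = 0
j=1 s[j]='g': π[1]=0 (border '')
j=2 s[j]='h': π[2]=0 (border '')
j=3 s[j]='a': π[3]=0 (border '')
j=4 s[j]='f': π[4]=0 (border '')
j=5 s[j]='d': π[5]=0 (border '')
j=6 s[j]='g': π[6]=0 (border '')
j=7 s[j]='g': π[7]=0 (border '')
j=8 s[j]='f': π[8]=0 (border '')
j=9 s[j]='g': π[9]=0 (border '')
j=10 s[j]='h': π[10]=0 (border '')
j=11 s[j]='a': π[11]=0 (border '')
j=12 s[j]='f': π[12]=0 (border '')
j=13 s[j]='h': π[13]=0 (border '')
j=14 s[j]='d': π[14]=0 (border '')
j=15 s[j]='d': π[15]=0 (border '')
j=16 s[j]='c': π[16]=1 (border 'c')
j=17 s[j]='a': k: 1→0; π[17]=0 (border '')
j=18 s[j]='b': π[18]=0 (border '')
j=19 s[j]='e': π[19]=0 (border '')
j=20 s[j]='f': π[20]=0 (border '')
j=21 s[j]='a': π[21]=0 (border '')
j=22 s[j]='a': π[22]=0 (border '')
j=23 s[j]='h': π[23]=0 (border '')
j=24 s[j]='c': π[24]=1 (border 'c')
j=25 s[j]='g': π[25]=2 (border 'cg')
j=26 s[j]='a': k: 2→0; π[26]=0 (border '')
j=27 s[j]='d': π[27]=0 (border '')
j=28 s[j]='d': π[28]=0 (border '')
j=29 s[j]='c': π[29]=1 (border 'c')
j=30 s[j]='h': k: 1→0; π[30]=0 (border '')
j=31 s[j]='f': π[31]=0 (border '')

[0, 0, 0, 0, 0, 0, 0, 0, 0, 0, 0, 0, 0, 0, 0, 0, 1, 0, 0, 0, 0, 0, 0, 0, 1, 2, 0, 0, 0, 1, 0, 0]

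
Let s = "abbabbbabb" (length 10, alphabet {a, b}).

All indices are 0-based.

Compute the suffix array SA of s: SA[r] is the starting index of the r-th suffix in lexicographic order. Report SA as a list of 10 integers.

sorted suffixes:
  #0 SA[0]=7  'abb'
  #1 SA[1]=0  'abbabbbabb'
  #2 SA[2]=3  'abbbabb'
  #3 SA[3]=9  'b'
  #4 SA[4]=6  'babb'
  #5 SA[5]=2  'babbbabb'
  #6 SA[6]=8  'bb'
  #7 SA[7]=5  'bbabb'
  #8 SA[8]=1  'bbabbbabb'
  #9 SA[9]=4  'bbbabb'

[7, 0, 3, 9, 6, 2, 8, 5, 1, 4]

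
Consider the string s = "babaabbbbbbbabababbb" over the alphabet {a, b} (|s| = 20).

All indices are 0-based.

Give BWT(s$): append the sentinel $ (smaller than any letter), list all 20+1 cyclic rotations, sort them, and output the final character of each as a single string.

bbbbbbaba$baabbabbbba

rank  rotation               last
    0  $babaabbbbbbbabababbb  b
    1  aabbbbbbbabababbb$bab  b
    2  abaabbbbbbbabababbb$b  b
    3  abababbb$babaabbbbbbb  b
    4  ababbb$babaabbbbbbbab  b
    5  abbb$babaabbbbbbbabab  b
    6  abbbbbbbabababbb$baba  a
    7  b$babaabbbbbbbabababb  b
    8  baabbbbbbbabababbb$ba  a
    9  babaabbbbbbbabababbb$  $
   10  babababbb$babaabbbbbb  b
   11  bababbb$babaabbbbbbba  a
   12  babbb$babaabbbbbbbaba  a
   13  bb$babaabbbbbbbababab  b
   14  bbabababbb$babaabbbbb  b
   15  bbb$babaabbbbbbbababa  a
   16  bbbabababbb$babaabbbb  b
   17  bbbbabababbb$babaabbb  b
   18  bbbbbabababbb$babaabb  b
   19  bbbbbbabababbb$babaab  b
   20  bbbbbbbabababbb$babaa  a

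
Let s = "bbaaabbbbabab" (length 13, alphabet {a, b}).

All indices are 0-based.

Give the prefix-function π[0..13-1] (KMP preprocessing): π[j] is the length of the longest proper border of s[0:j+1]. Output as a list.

[0, 1, 0, 0, 0, 1, 2, 2, 2, 3, 1, 0, 1]

π[0] = 0
j=1 s[j]='b': π[1]=1 (border 'b')
j=2 s[j]='a': k: 1→0; π[2]=0 (border '')
j=3 s[j]='a': π[3]=0 (border '')
j=4 s[j]='a': π[4]=0 (border '')
j=5 s[j]='b': π[5]=1 (border 'b')
j=6 s[j]='b': π[6]=2 (border 'bb')
j=7 s[j]='b': k: 2→1; π[7]=2 (border 'bb')
j=8 s[j]='b': k: 2→1; π[8]=2 (border 'bb')
j=9 s[j]='a': π[9]=3 (border 'bba')
j=10 s[j]='b': k: 3→0; π[10]=1 (border 'b')
j=11 s[j]='a': k: 1→0; π[11]=0 (border '')
j=12 s[j]='b': π[12]=1 (border 'b')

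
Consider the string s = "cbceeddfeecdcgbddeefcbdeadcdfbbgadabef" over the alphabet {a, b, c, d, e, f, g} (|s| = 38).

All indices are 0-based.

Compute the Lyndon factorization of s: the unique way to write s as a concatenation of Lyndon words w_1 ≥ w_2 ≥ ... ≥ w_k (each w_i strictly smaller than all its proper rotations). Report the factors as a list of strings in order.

["c", "bceeddfeecdcgbddeefcbde", "adcdfbbg", "ad", "abef"]

emit factor 1: 'c' (i=0, period=1)
emit factor 2: 'bceeddfeecdcgbddeefcbde' (i=1, period=23)
emit factor 3: 'adcdfbbg' (i=24, period=8)
emit factor 4: 'ad' (i=32, period=2)
emit factor 5: 'abef' (i=34, period=4)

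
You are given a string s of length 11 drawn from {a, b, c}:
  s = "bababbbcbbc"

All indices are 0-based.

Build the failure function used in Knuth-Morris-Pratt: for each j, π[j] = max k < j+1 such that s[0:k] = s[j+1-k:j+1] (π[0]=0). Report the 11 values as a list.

π[0] = 0
j=1 s[j]='a': π[1]=0 (border '')
j=2 s[j]='b': π[2]=1 (border 'b')
j=3 s[j]='a': π[3]=2 (border 'ba')
j=4 s[j]='b': π[4]=3 (border 'bab')
j=5 s[j]='b': k: 3→1→0; π[5]=1 (border 'b')
j=6 s[j]='b': k: 1→0; π[6]=1 (border 'b')
j=7 s[j]='c': k: 1→0; π[7]=0 (border '')
j=8 s[j]='b': π[8]=1 (border 'b')
j=9 s[j]='b': k: 1→0; π[9]=1 (border 'b')
j=10 s[j]='c': k: 1→0; π[10]=0 (border '')

[0, 0, 1, 2, 3, 1, 1, 0, 1, 1, 0]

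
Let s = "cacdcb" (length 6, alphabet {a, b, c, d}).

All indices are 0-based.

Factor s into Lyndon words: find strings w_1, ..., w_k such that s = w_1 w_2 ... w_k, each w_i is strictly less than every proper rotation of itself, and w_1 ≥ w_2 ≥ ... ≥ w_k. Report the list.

["c", "acdcb"]

emit factor 1: 'c' (i=0, period=1)
emit factor 2: 'acdcb' (i=1, period=5)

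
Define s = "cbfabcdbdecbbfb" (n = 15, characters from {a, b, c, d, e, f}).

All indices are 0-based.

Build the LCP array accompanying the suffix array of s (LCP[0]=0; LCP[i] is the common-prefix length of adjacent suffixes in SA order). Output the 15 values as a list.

[0, 0, 1, 1, 1, 1, 2, 0, 2, 1, 0, 1, 0, 0, 1]

rank→(start, suffix):
  0 → (3, 'abcdbdecbbfb')
  1 → (14, 'b')
  2 → (11, 'bbfb')
  3 → (4, 'bcdbdecbbfb')
  4 → (7, 'bdecbbfb')
  5 → (1, 'bfabcdbdecbbfb')
  6 → (12, 'bfb')
  7 → (10, 'cbbfb')
  8 → (0, 'cbfabcdbdecbbfb')
  9 → (5, 'cdbdecbbfb')
  10 → (6, 'dbdecbbfb')
  11 → (8, 'decbbfb')
  12 → (9, 'ecbbfb')
  13 → (2, 'fabcdbdecbbfb')
  14 → (13, 'fb')

SA = [3, 14, 11, 4, 7, 1, 12, 10, 0, 5, 6, 8, 9, 2, 13]
[i] adj suffixes → lcp
  [1] 3/14 → 0 ('')
  [2] 14/11 → 1 ('b')
  [3] 11/4 → 1 ('b')
  [4] 4/7 → 1 ('b')
  [5] 7/1 → 1 ('b')
  [6] 1/12 → 2 ('bf')
  [7] 12/10 → 0 ('')
  [8] 10/0 → 2 ('cb')
  [9] 0/5 → 1 ('c')
  [10] 5/6 → 0 ('')
  [11] 6/8 → 1 ('d')
  [12] 8/9 → 0 ('')
  [13] 9/2 → 0 ('')
  [14] 2/13 → 1 ('f')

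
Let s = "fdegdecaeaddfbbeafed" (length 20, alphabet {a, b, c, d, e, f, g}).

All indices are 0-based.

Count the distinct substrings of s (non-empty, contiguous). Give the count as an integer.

195

rank→(start, suffix):
  0 → (9, 'addfbbeafed')
  1 → (7, 'aeaddfbbeafed')
  2 → (16, 'afed')
  3 → (13, 'bbeafed')
  4 → (14, 'beafed')
  5 → (6, 'caeaddfbbeafed')
  6 → (19, 'd')
  7 → (10, 'ddfbbeafed')
  8 → (4, 'decaeaddfbbeafed')
  9 → (1, 'degdecaeaddfbbeafed')
  10 → (11, 'dfbbeafed')
  11 → (8, 'eaddfbbeafed')
  12 → (15, 'eafed')
  13 → (5, 'ecaeaddfbbeafed')
  14 → (18, 'ed')
  15 → (2, 'egdecaeaddfbbeafed')
  16 → (12, 'fbbeafed')
  17 → (0, 'fdegdecaeaddfbbeafed')
  18 → (17, 'fed')
  19 → (3, 'gdecaeaddfbbeafed')

SA = [9, 7, 16, 13, 14, 6, 19, 10, 4, 1, 11, 8, 15, 5, 18, 2, 12, 0, 17, 3]
[i] adj suffixes → lcp
  [1] 9/7 → 1 ('a')
  [2] 7/16 → 1 ('a')
  [3] 16/13 → 0 ('')
  [4] 13/14 → 1 ('b')
  [5] 14/6 → 0 ('')
  [6] 6/19 → 0 ('')
  [7] 19/10 → 1 ('d')
  [8] 10/4 → 1 ('d')
  [9] 4/1 → 2 ('de')
  [10] 1/11 → 1 ('d')
  [11] 11/8 → 0 ('')
  [12] 8/15 → 2 ('ea')
  [13] 15/5 → 1 ('e')
  [14] 5/18 → 1 ('e')
  [15] 18/2 → 1 ('e')
  [16] 2/12 → 0 ('')
  [17] 12/0 → 1 ('f')
  [18] 0/17 → 1 ('f')
  [19] 17/3 → 0 ('')

n(n+1)/2 = 20·21/2 = 210
Σ LCP = 0 + 1 + 1 + 0 + 1 + 0 + 0 + 1 + 1 + 2 + 1 + 0 + 2 + 1 + 1 + 1 + 0 + 1 + 1 + 0 = 15
distinct = 210 − 15 = 195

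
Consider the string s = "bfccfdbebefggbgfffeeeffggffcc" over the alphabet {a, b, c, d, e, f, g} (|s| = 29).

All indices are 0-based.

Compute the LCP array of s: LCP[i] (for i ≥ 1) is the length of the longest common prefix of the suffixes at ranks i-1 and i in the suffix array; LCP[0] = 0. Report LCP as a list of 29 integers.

[0, 2, 1, 1, 0, 1, 2, 1, 0, 0, 1, 2, 1, 2, 0, 3, 1, 1, 1, 2, 2, 2, 1, 3, 0, 1, 3, 1, 2]

rank→(start, suffix):
  0 → (6, 'bebefggbgfffeeeffggffcc')
  1 → (8, 'befggbgfffeeeffggffcc')
  2 → (0, 'bfccfdbebefggbgfffeeeffggffcc')
  3 → (13, 'bgfffeeeffggffcc')
  4 → (28, 'c')
  5 → (27, 'cc')
  6 → (2, 'ccfdbebefggbgfffeeeffggffcc')
  7 → (3, 'cfdbebefggbgfffeeeffggffcc')
  8 → (5, 'dbebefggbgfffeeeffggffcc')
  9 → (7, 'ebefggbgfffeeeffggffcc')
  10 → (18, 'eeeffggffcc')
  11 → (19, 'eeffggffcc')
  12 → (20, 'effggffcc')
  13 → (9, 'efggbgfffeeeffggffcc')
  14 → (26, 'fcc')
  15 → (1, 'fccfdbebefggbgfffeeeffggffcc')
  16 → (4, 'fdbebefggbgfffeeeffggffcc')
  17 → (17, 'feeeffggffcc')
  18 → (25, 'ffcc')
  19 → (16, 'ffeeeffggffcc')
  20 → (15, 'fffeeeffggffcc')
  21 → (21, 'ffggffcc')
  22 → (10, 'fggbgfffeeeffggffcc')
  23 → (22, 'fggffcc')
  24 → (12, 'gbgfffeeeffggffcc')
  25 → (24, 'gffcc')
  26 → (14, 'gfffeeeffggffcc')
  27 → (11, 'ggbgfffeeeffggffcc')
  28 → (23, 'ggffcc')

SA = [6, 8, 0, 13, 28, 27, 2, 3, 5, 7, 18, 19, 20, 9, 26, 1, 4, 17, 25, 16, 15, 21, 10, 22, 12, 24, 14, 11, 23]
[i] adj suffixes → lcp
  [1] 6/8 → 2 ('be')
  [2] 8/0 → 1 ('b')
  [3] 0/13 → 1 ('b')
  [4] 13/28 → 0 ('')
  [5] 28/27 → 1 ('c')
  [6] 27/2 → 2 ('cc')
  [7] 2/3 → 1 ('c')
  [8] 3/5 → 0 ('')
  [9] 5/7 → 0 ('')
  [10] 7/18 → 1 ('e')
  [11] 18/19 → 2 ('ee')
  [12] 19/20 → 1 ('e')
  [13] 20/9 → 2 ('ef')
  [14] 9/26 → 0 ('')
  [15] 26/1 → 3 ('fcc')
  [16] 1/4 → 1 ('f')
  [17] 4/17 → 1 ('f')
  [18] 17/25 → 1 ('f')
  [19] 25/16 → 2 ('ff')
  [20] 16/15 → 2 ('ff')
  [21] 15/21 → 2 ('ff')
  [22] 21/10 → 1 ('f')
  [23] 10/22 → 3 ('fgg')
  [24] 22/12 → 0 ('')
  [25] 12/24 → 1 ('g')
  [26] 24/14 → 3 ('gff')
  [27] 14/11 → 1 ('g')
  [28] 11/23 → 2 ('gg')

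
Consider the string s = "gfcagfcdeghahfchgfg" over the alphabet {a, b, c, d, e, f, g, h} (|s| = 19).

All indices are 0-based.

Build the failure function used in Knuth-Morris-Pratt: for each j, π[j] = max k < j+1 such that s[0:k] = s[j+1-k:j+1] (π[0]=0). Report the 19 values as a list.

[0, 0, 0, 0, 1, 2, 3, 0, 0, 1, 0, 0, 0, 0, 0, 0, 1, 2, 1]

π[0] = 0
j=1 s[j]='f': π[1]=0 (border '')
j=2 s[j]='c': π[2]=0 (border '')
j=3 s[j]='a': π[3]=0 (border '')
j=4 s[j]='g': π[4]=1 (border 'g')
j=5 s[j]='f': π[5]=2 (border 'gf')
j=6 s[j]='c': π[6]=3 (border 'gfc')
j=7 s[j]='d': k: 3→0; π[7]=0 (border '')
j=8 s[j]='e': π[8]=0 (border '')
j=9 s[j]='g': π[9]=1 (border 'g')
j=10 s[j]='h': k: 1→0; π[10]=0 (border '')
j=11 s[j]='a': π[11]=0 (border '')
j=12 s[j]='h': π[12]=0 (border '')
j=13 s[j]='f': π[13]=0 (border '')
j=14 s[j]='c': π[14]=0 (border '')
j=15 s[j]='h': π[15]=0 (border '')
j=16 s[j]='g': π[16]=1 (border 'g')
j=17 s[j]='f': π[17]=2 (border 'gf')
j=18 s[j]='g': k: 2→0; π[18]=1 (border 'g')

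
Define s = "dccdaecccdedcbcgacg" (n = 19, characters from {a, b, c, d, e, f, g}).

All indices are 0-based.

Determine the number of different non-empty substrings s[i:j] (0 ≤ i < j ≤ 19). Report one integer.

sorted suffixes:
  #0 SA[0]=16  'acg'
  #1 SA[1]=4  'aecccdedcbcgacg'
  #2 SA[2]=13  'bcgacg'
  #3 SA[3]=12  'cbcgacg'
  #4 SA[4]=6  'cccdedcbcgacg'
  #5 SA[5]=1  'ccdaecccdedcbcgacg'
  #6 SA[6]=7  'ccdedcbcgacg'
  #7 SA[7]=2  'cdaecccdedcbcgacg'
  #8 SA[8]=8  'cdedcbcgacg'
  #9 SA[9]=17  'cg'
  #10 SA[10]=14  'cgacg'
  #11 SA[11]=3  'daecccdedcbcgacg'
  #12 SA[12]=11  'dcbcgacg'
  #13 SA[13]=0  'dccdaecccdedcbcgacg'
  #14 SA[14]=9  'dedcbcgacg'
  #15 SA[15]=5  'ecccdedcbcgacg'
  #16 SA[16]=10  'edcbcgacg'
  #17 SA[17]=18  'g'
  #18 SA[18]=15  'gacg'

SA = [16, 4, 13, 12, 6, 1, 7, 2, 8, 17, 14, 3, 11, 0, 9, 5, 10, 18, 15]
rank  pair      lcp
   1  s[16:],s[4:]  1  'a'
   2  s[4:],s[13:]  0  ''
   3  s[13:],s[12:]  0  ''
   4  s[12:],s[6:]  1  'c'
   5  s[6:],s[1:]  2  'cc'
   6  s[1:],s[7:]  3  'ccd'
   7  s[7:],s[2:]  1  'c'
   8  s[2:],s[8:]  2  'cd'
   9  s[8:],s[17:]  1  'c'
  10  s[17:],s[14:]  2  'cg'
  11  s[14:],s[3:]  0  ''
  12  s[3:],s[11:]  1  'd'
  13  s[11:],s[0:]  2  'dc'
  14  s[0:],s[9:]  1  'd'
  15  s[9:],s[5:]  0  ''
  16  s[5:],s[10:]  1  'e'
  17  s[10:],s[18:]  0  ''
  18  s[18:],s[15:]  1  'g'

n(n+1)/2 = 19·20/2 = 190
Σ LCP = 0 + 1 + 0 + 0 + 1 + 2 + 3 + 1 + 2 + 1 + 2 + 0 + 1 + 2 + 1 + 0 + 1 + 0 + 1 = 19
distinct = 190 − 19 = 171

171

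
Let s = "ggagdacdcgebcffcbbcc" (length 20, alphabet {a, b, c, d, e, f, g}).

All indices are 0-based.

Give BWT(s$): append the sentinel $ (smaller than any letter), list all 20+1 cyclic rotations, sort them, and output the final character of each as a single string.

rank  rotation               last
    0  $ggagdacdcgebcffcbbcc  c
    1  acdcgebcffcbbcc$ggagd  d
    2  agdacdcgebcffcbbcc$gg  g
    3  bbcc$ggagdacdcgebcffc  c
    4  bcc$ggagdacdcgebcffcb  b
    5  bcffcbbcc$ggagdacdcge  e
    6  c$ggagdacdcgebcffcbbc  c
    7  cbbcc$ggagdacdcgebcff  f
    8  cc$ggagdacdcgebcffcbb  b
    9  cdcgebcffcbbcc$ggagda  a
   10  cffcbbcc$ggagdacdcgeb  b
   11  cgebcffcbbcc$ggagdacd  d
   12  dacdcgebcffcbbcc$ggag  g
   13  dcgebcffcbbcc$ggagdac  c
   14  ebcffcbbcc$ggagdacdcg  g
   15  fcbbcc$ggagdacdcgebcf  f
   16  ffcbbcc$ggagdacdcgebc  c
   17  gagdacdcgebcffcbbcc$g  g
   18  gdacdcgebcffcbbcc$gga  a
   19  gebcffcbbcc$ggagdacdc  c
   20  ggagdacdcgebcffcbbcc$  $

cdgcbecfbabdgcgfcgac$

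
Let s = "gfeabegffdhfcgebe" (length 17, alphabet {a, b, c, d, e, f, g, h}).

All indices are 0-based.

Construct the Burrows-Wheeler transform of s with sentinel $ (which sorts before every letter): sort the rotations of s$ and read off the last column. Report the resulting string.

rank  rotation            last
    0  $gfeabegffdhfcgebe  e
    1  abegffdhfcgebe$gfe  e
    2  be$gfeabegffdhfcge  e
    3  begffdhfcgebe$gfea  a
    4  cgebe$gfeabegffdhf  f
    5  dhfcgebe$gfeabegff  f
    6  e$gfeabegffdhfcgeb  b
    7  eabegffdhfcgebe$gf  f
    8  ebe$gfeabegffdhfcg  g
    9  egffdhfcgebe$gfeab  b
   10  fcgebe$gfeabegffdh  h
   11  fdhfcgebe$gfeabegf  f
   12  feabegffdhfcgebe$g  g
   13  ffdhfcgebe$gfeabeg  g
   14  gebe$gfeabegffdhfc  c
   15  gfeabegffdhfcgebe$  $
   16  gffdhfcgebe$gfeabe  e
   17  hfcgebe$gfeabegffd  d

eeeaffbfgbhfggc$ed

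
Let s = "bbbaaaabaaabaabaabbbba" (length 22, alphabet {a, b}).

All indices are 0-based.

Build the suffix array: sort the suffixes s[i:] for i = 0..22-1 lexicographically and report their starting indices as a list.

rank→(start, suffix):
  0 → (21, 'a')
  1 → (3, 'aaaabaaabaabaabbbba')
  2 → (4, 'aaabaaabaabaabbbba')
  3 → (8, 'aaabaabaabbbba')
  4 → (5, 'aabaaabaabaabbbba')
  5 → (9, 'aabaabaabbbba')
  6 → (12, 'aabaabbbba')
  7 → (15, 'aabbbba')
  8 → (6, 'abaaabaabaabbbba')
  9 → (10, 'abaabaabbbba')
  10 → (13, 'abaabbbba')
  11 → (16, 'abbbba')
  12 → (20, 'ba')
  13 → (2, 'baaaabaaabaabaabbbba')
  14 → (7, 'baaabaabaabbbba')
  15 → (11, 'baabaabbbba')
  16 → (14, 'baabbbba')
  17 → (19, 'bba')
  18 → (1, 'bbaaaabaaabaabaabbbba')
  19 → (18, 'bbba')
  20 → (0, 'bbbaaaabaaabaabaabbbba')
  21 → (17, 'bbbba')

[21, 3, 4, 8, 5, 9, 12, 15, 6, 10, 13, 16, 20, 2, 7, 11, 14, 19, 1, 18, 0, 17]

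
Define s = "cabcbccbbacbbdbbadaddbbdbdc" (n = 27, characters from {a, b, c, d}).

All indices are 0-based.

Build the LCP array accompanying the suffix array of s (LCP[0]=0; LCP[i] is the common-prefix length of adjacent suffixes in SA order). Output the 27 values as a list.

rank→(start, suffix):
  0 → (1, 'abcbccbbacbbdbbadaddbbdbdc')
  1 → (9, 'acbbdbbadaddbbdbdc')
  2 → (16, 'adaddbbdbdc')
  3 → (18, 'addbbdbdc')
  4 → (8, 'bacbbdbbadaddbbdbdc')
  5 → (15, 'badaddbbdbdc')
  6 → (7, 'bbacbbdbbadaddbbdbdc')
  7 → (14, 'bbadaddbbdbdc')
  8 → (11, 'bbdbbadaddbbdbdc')
  9 → (21, 'bbdbdc')
  10 → (2, 'bcbccbbacbbdbbadaddbbdbdc')
  11 → (4, 'bccbbacbbdbbadaddbbdbdc')
  12 → (12, 'bdbbadaddbbdbdc')
  13 → (22, 'bdbdc')
  14 → (24, 'bdc')
  15 → (26, 'c')
  16 → (0, 'cabcbccbbacbbdbbadaddbbdbdc')
  17 → (6, 'cbbacbbdbbadaddbbdbdc')
  18 → (10, 'cbbdbbadaddbbdbdc')
  19 → (3, 'cbccbbacbbdbbadaddbbdbdc')
  20 → (5, 'ccbbacbbdbbadaddbbdbdc')
  21 → (17, 'daddbbdbdc')
  22 → (13, 'dbbadaddbbdbdc')
  23 → (20, 'dbbdbdc')
  24 → (23, 'dbdc')
  25 → (25, 'dc')
  26 → (19, 'ddbbdbdc')

SA = [1, 9, 16, 18, 8, 15, 7, 14, 11, 21, 2, 4, 12, 22, 24, 26, 0, 6, 10, 3, 5, 17, 13, 20, 23, 25, 19]
[i] adj suffixes → lcp
  [1] 1/9 → 1 ('a')
  [2] 9/16 → 1 ('a')
  [3] 16/18 → 2 ('ad')
  [4] 18/8 → 0 ('')
  [5] 8/15 → 2 ('ba')
  [6] 15/7 → 1 ('b')
  [7] 7/14 → 3 ('bba')
  [8] 14/11 → 2 ('bb')
  [9] 11/21 → 4 ('bbdb')
  [10] 21/2 → 1 ('b')
  [11] 2/4 → 2 ('bc')
  [12] 4/12 → 1 ('b')
  [13] 12/22 → 3 ('bdb')
  [14] 22/24 → 2 ('bd')
  [15] 24/26 → 0 ('')
  [16] 26/0 → 1 ('c')
  [17] 0/6 → 1 ('c')
  [18] 6/10 → 3 ('cbb')
  [19] 10/3 → 2 ('cb')
  [20] 3/5 → 1 ('c')
  [21] 5/17 → 0 ('')
  [22] 17/13 → 1 ('d')
  [23] 13/20 → 3 ('dbb')
  [24] 20/23 → 2 ('db')
  [25] 23/25 → 1 ('d')
  [26] 25/19 → 1 ('d')

[0, 1, 1, 2, 0, 2, 1, 3, 2, 4, 1, 2, 1, 3, 2, 0, 1, 1, 3, 2, 1, 0, 1, 3, 2, 1, 1]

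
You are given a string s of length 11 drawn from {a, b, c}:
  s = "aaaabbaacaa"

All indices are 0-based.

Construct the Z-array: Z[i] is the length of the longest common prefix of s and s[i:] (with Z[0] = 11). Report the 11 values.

Z[0]=11
i=1: outside box; Z[1]=3 extend→box=[1,4)
i=2: min(r-i=2, Z[1]=3)=2; Z[2]=2
i=3: min(r-i=1, Z[2]=2)=1; Z[3]=1
i=4: outside box; Z[4]=0
i=5: outside box; Z[5]=0
i=6: outside box; Z[6]=2 extend→box=[6,8)
i=7: min(r-i=1, Z[1]=3)=1; Z[7]=1
i=8: outside box; Z[8]=0
i=9: outside box; Z[9]=2 extend→box=[9,11)
i=10: min(r-i=1, Z[1]=3)=1; Z[10]=1

[11, 3, 2, 1, 0, 0, 2, 1, 0, 2, 1]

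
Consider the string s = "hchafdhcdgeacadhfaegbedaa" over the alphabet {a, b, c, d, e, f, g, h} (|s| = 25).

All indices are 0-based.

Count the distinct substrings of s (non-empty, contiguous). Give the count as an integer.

rank | idx | suffix
   0 |  24 | a
   1 |  23 | aa
   2 |  11 | acadhfaegbedaa
   3 |  13 | adhfaegbedaa
   4 |  17 | aegbedaa
   5 |   3 | afdhcdgeacadhfaegbedaa
   6 |  20 | bedaa
   7 |  12 | cadhfaegbedaa
   8 |   7 | cdgeacadhfaegbedaa
   9 |   1 | chafdhcdgeacadhfaegbedaa
  10 |  22 | daa
  11 |   8 | dgeacadhfaegbedaa
  12 |   5 | dhcdgeacadhfaegbedaa
  13 |  14 | dhfaegbedaa
  14 |  10 | eacadhfaegbedaa
  15 |  21 | edaa
  16 |  18 | egbedaa
  17 |  16 | faegbedaa
  18 |   4 | fdhcdgeacadhfaegbedaa
  19 |  19 | gbedaa
  20 |   9 | geacadhfaegbedaa
  21 |   2 | hafdhcdgeacadhfaegbedaa
  22 |   6 | hcdgeacadhfaegbedaa
  23 |   0 | hchafdhcdgeacadhfaegbedaa
  24 |  15 | hfaegbedaa

SA = [24, 23, 11, 13, 17, 3, 20, 12, 7, 1, 22, 8, 5, 14, 10, 21, 18, 16, 4, 19, 9, 2, 6, 0, 15]
[i] adj suffixes → lcp
  [1] 24/23 → 1 ('a')
  [2] 23/11 → 1 ('a')
  [3] 11/13 → 1 ('a')
  [4] 13/17 → 1 ('a')
  [5] 17/3 → 1 ('a')
  [6] 3/20 → 0 ('')
  [7] 20/12 → 0 ('')
  [8] 12/7 → 1 ('c')
  [9] 7/1 → 1 ('c')
  [10] 1/22 → 0 ('')
  [11] 22/8 → 1 ('d')
  [12] 8/5 → 1 ('d')
  [13] 5/14 → 2 ('dh')
  [14] 14/10 → 0 ('')
  [15] 10/21 → 1 ('e')
  [16] 21/18 → 1 ('e')
  [17] 18/16 → 0 ('')
  [18] 16/4 → 1 ('f')
  [19] 4/19 → 0 ('')
  [20] 19/9 → 1 ('g')
  [21] 9/2 → 0 ('')
  [22] 2/6 → 1 ('h')
  [23] 6/0 → 2 ('hc')
  [24] 0/15 → 1 ('h')

n(n+1)/2 = 25·26/2 = 325
Σ LCP = 0 + 1 + 1 + 1 + 1 + 1 + 0 + 0 + 1 + 1 + 0 + 1 + 1 + 2 + 0 + 1 + 1 + 0 + 1 + 0 + 1 + 0 + 1 + 2 + 1 = 19
distinct = 325 − 19 = 306

306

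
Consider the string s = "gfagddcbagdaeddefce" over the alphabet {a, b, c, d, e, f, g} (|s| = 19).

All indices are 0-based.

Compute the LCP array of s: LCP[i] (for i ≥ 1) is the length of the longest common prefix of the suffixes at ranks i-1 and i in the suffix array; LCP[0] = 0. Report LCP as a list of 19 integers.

rank | idx | suffix
   0 |  11 | aeddefce
   1 |   8 | agdaeddefce
   2 |   2 | agddcbagdaeddefce
   3 |   7 | bagdaeddefce
   4 |   6 | cbagdaeddefce
   5 |  17 | ce
   6 |  10 | daeddefce
   7 |   5 | dcbagdaeddefce
   8 |   4 | ddcbagdaeddefce
   9 |  13 | ddefce
  10 |  14 | defce
  11 |  18 | e
  12 |  12 | eddefce
  13 |  15 | efce
  14 |   1 | fagddcbagdaeddefce
  15 |  16 | fce
  16 |   9 | gdaeddefce
  17 |   3 | gddcbagdaeddefce
  18 |   0 | gfagddcbagdaeddefce

SA = [11, 8, 2, 7, 6, 17, 10, 5, 4, 13, 14, 18, 12, 15, 1, 16, 9, 3, 0]
i: (SA[i-1],SA[i]) lcp shared
  1: (11,8) 1 'a'
  2: (8,2) 3 'agd'
  3: (2,7) 0 ''
  4: (7,6) 0 ''
  5: (6,17) 1 'c'
  6: (17,10) 0 ''
  7: (10,5) 1 'd'
  8: (5,4) 1 'd'
  9: (4,13) 2 'dd'
  10: (13,14) 1 'd'
  11: (14,18) 0 ''
  12: (18,12) 1 'e'
  13: (12,15) 1 'e'
  14: (15,1) 0 ''
  15: (1,16) 1 'f'
  16: (16,9) 0 ''
  17: (9,3) 2 'gd'
  18: (3,0) 1 'g'

[0, 1, 3, 0, 0, 1, 0, 1, 1, 2, 1, 0, 1, 1, 0, 1, 0, 2, 1]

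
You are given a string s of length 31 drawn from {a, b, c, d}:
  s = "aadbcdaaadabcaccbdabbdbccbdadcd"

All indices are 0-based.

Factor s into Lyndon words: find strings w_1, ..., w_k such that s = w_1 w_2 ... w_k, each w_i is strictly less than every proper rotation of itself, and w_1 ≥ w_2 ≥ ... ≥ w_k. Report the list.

emit factor 1: 'aadbcd' (i=0, period=6)
emit factor 2: 'aaadabcaccbdabbdbccbdadcd' (i=6, period=25)

["aadbcd", "aaadabcaccbdabbdbccbdadcd"]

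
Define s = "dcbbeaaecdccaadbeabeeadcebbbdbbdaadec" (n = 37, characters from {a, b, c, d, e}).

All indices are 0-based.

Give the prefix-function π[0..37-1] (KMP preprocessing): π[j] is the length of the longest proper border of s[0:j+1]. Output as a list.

[0, 0, 0, 0, 0, 0, 0, 0, 0, 1, 2, 0, 0, 0, 1, 0, 0, 0, 0, 0, 0, 0, 1, 2, 0, 0, 0, 0, 1, 0, 0, 1, 0, 0, 1, 0, 0]

π[0] = 0
j=1 s[j]='c': π[1]=0 (border '')
j=2 s[j]='b': π[2]=0 (border '')
j=3 s[j]='b': π[3]=0 (border '')
j=4 s[j]='e': π[4]=0 (border '')
j=5 s[j]='a': π[5]=0 (border '')
j=6 s[j]='a': π[6]=0 (border '')
j=7 s[j]='e': π[7]=0 (border '')
j=8 s[j]='c': π[8]=0 (border '')
j=9 s[j]='d': π[9]=1 (border 'd')
j=10 s[j]='c': π[10]=2 (border 'dc')
j=11 s[j]='c': k: 2→0; π[11]=0 (border '')
j=12 s[j]='a': π[12]=0 (border '')
j=13 s[j]='a': π[13]=0 (border '')
j=14 s[j]='d': π[14]=1 (border 'd')
j=15 s[j]='b': k: 1→0; π[15]=0 (border '')
j=16 s[j]='e': π[16]=0 (border '')
j=17 s[j]='a': π[17]=0 (border '')
j=18 s[j]='b': π[18]=0 (border '')
j=19 s[j]='e': π[19]=0 (border '')
j=20 s[j]='e': π[20]=0 (border '')
j=21 s[j]='a': π[21]=0 (border '')
j=22 s[j]='d': π[22]=1 (border 'd')
j=23 s[j]='c': π[23]=2 (border 'dc')
j=24 s[j]='e': k: 2→0; π[24]=0 (border '')
j=25 s[j]='b': π[25]=0 (border '')
j=26 s[j]='b': π[26]=0 (border '')
j=27 s[j]='b': π[27]=0 (border '')
j=28 s[j]='d': π[28]=1 (border 'd')
j=29 s[j]='b': k: 1→0; π[29]=0 (border '')
j=30 s[j]='b': π[30]=0 (border '')
j=31 s[j]='d': π[31]=1 (border 'd')
j=32 s[j]='a': k: 1→0; π[32]=0 (border '')
j=33 s[j]='a': π[33]=0 (border '')
j=34 s[j]='d': π[34]=1 (border 'd')
j=35 s[j]='e': k: 1→0; π[35]=0 (border '')
j=36 s[j]='c': π[36]=0 (border '')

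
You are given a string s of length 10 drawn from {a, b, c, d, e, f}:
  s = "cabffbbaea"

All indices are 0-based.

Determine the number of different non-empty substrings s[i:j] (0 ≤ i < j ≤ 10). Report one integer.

rank | idx | suffix
   0 |   9 | a
   1 |   1 | abffbbaea
   2 |   7 | aea
   3 |   6 | baea
   4 |   5 | bbaea
   5 |   2 | bffbbaea
   6 |   0 | cabffbbaea
   7 |   8 | ea
   8 |   4 | fbbaea
   9 |   3 | ffbbaea

SA = [9, 1, 7, 6, 5, 2, 0, 8, 4, 3]
[i] adj suffixes → lcp
  [1] 9/1 → 1 ('a')
  [2] 1/7 → 1 ('a')
  [3] 7/6 → 0 ('')
  [4] 6/5 → 1 ('b')
  [5] 5/2 → 1 ('b')
  [6] 2/0 → 0 ('')
  [7] 0/8 → 0 ('')
  [8] 8/4 → 0 ('')
  [9] 4/3 → 1 ('f')

n(n+1)/2 = 10·11/2 = 55
Σ LCP = 0 + 1 + 1 + 0 + 1 + 1 + 0 + 0 + 0 + 1 = 5
distinct = 55 − 5 = 50

50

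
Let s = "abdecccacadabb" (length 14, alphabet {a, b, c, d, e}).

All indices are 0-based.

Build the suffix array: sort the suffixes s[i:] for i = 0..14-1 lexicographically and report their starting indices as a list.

sorted suffixes:
  #0 SA[0]=11  'abb'
  #1 SA[1]=0  'abdecccacadabb'
  #2 SA[2]=7  'acadabb'
  #3 SA[3]=9  'adabb'
  #4 SA[4]=13  'b'
  #5 SA[5]=12  'bb'
  #6 SA[6]=1  'bdecccacadabb'
  #7 SA[7]=6  'cacadabb'
  #8 SA[8]=8  'cadabb'
  #9 SA[9]=5  'ccacadabb'
  #10 SA[10]=4  'cccacadabb'
  #11 SA[11]=10  'dabb'
  #12 SA[12]=2  'decccacadabb'
  #13 SA[13]=3  'ecccacadabb'

[11, 0, 7, 9, 13, 12, 1, 6, 8, 5, 4, 10, 2, 3]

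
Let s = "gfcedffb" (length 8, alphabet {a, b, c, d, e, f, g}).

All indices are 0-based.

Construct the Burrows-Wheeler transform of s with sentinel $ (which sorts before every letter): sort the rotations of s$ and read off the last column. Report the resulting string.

rank  rotation   last
    0  $gfcedffb  b
    1  b$gfcedff  f
    2  cedffb$gf  f
    3  dffb$gfce  e
    4  edffb$gfc  c
    5  fb$gfcedf  f
    6  fcedffb$g  g
    7  ffb$gfced  d
    8  gfcedffb$  $

bffecfgd$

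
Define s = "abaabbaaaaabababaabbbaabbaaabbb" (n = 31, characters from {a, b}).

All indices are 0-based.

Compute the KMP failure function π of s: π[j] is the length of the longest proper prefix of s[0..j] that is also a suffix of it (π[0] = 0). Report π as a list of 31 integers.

π[0] = 0
j=1 s[j]='b': π[1]=0 (border '')
j=2 s[j]='a': π[2]=1 (border 'a')
j=3 s[j]='a': k: 1→0; π[3]=1 (border 'a')
j=4 s[j]='b': π[4]=2 (border 'ab')
j=5 s[j]='b': k: 2→0; π[5]=0 (border '')
j=6 s[j]='a': π[6]=1 (border 'a')
j=7 s[j]='a': k: 1→0; π[7]=1 (border 'a')
j=8 s[j]='a': k: 1→0; π[8]=1 (border 'a')
j=9 s[j]='a': k: 1→0; π[9]=1 (border 'a')
j=10 s[j]='a': k: 1→0; π[10]=1 (border 'a')
j=11 s[j]='b': π[11]=2 (border 'ab')
j=12 s[j]='a': π[12]=3 (border 'aba')
j=13 s[j]='b': k: 3→1; π[13]=2 (border 'ab')
j=14 s[j]='a': π[14]=3 (border 'aba')
j=15 s[j]='b': k: 3→1; π[15]=2 (border 'ab')
j=16 s[j]='a': π[16]=3 (border 'aba')
j=17 s[j]='a': π[17]=4 (border 'abaa')
j=18 s[j]='b': π[18]=5 (border 'abaab')
j=19 s[j]='b': π[19]=6 (border 'abaabb')
j=20 s[j]='b': k: 6→0; π[20]=0 (border '')
j=21 s[j]='a': π[21]=1 (border 'a')
j=22 s[j]='a': k: 1→0; π[22]=1 (border 'a')
j=23 s[j]='b': π[23]=2 (border 'ab')
j=24 s[j]='b': k: 2→0; π[24]=0 (border '')
j=25 s[j]='a': π[25]=1 (border 'a')
j=26 s[j]='a': k: 1→0; π[26]=1 (border 'a')
j=27 s[j]='a': k: 1→0; π[27]=1 (border 'a')
j=28 s[j]='b': π[28]=2 (border 'ab')
j=29 s[j]='b': k: 2→0; π[29]=0 (border '')
j=30 s[j]='b': π[30]=0 (border '')

[0, 0, 1, 1, 2, 0, 1, 1, 1, 1, 1, 2, 3, 2, 3, 2, 3, 4, 5, 6, 0, 1, 1, 2, 0, 1, 1, 1, 2, 0, 0]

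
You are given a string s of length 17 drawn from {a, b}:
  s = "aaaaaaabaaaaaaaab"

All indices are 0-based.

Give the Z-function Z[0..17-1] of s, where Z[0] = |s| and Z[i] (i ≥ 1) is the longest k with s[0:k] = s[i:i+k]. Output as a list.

[17, 6, 5, 4, 3, 2, 1, 0, 7, 8, 6, 5, 4, 3, 2, 1, 0]

Z[0]=17
i=1: fresh scan; Z[1]=6 grow→box=[1,7)
i=2: min(r-i=5, Z[1]=6)=5; Z[2]=5
i=3: min(r-i=4, Z[2]=5)=4; Z[3]=4
i=4: min(r-i=3, Z[3]=4)=3; Z[4]=3
i=5: min(r-i=2, Z[4]=3)=2; Z[5]=2
i=6: min(r-i=1, Z[5]=2)=1; Z[6]=1
i=7: fresh scan; Z[7]=0
i=8: fresh scan; Z[8]=7 grow→box=[8,15)
i=9: min(r-i=6, Z[1]=6)=6; Z[9]=8 grow→box=[9,17)
i=10: min(r-i=7, Z[1]=6)=6; Z[10]=6
i=11: min(r-i=6, Z[2]=5)=5; Z[11]=5
i=12: min(r-i=5, Z[3]=4)=4; Z[12]=4
i=13: min(r-i=4, Z[4]=3)=3; Z[13]=3
i=14: min(r-i=3, Z[5]=2)=2; Z[14]=2
i=15: min(r-i=2, Z[6]=1)=1; Z[15]=1
i=16: min(r-i=1, Z[7]=0)=0; Z[16]=0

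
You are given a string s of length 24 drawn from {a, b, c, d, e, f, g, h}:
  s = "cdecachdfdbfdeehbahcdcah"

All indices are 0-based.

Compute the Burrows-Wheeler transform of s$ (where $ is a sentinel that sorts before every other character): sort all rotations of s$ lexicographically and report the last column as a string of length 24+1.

hccbhdedh$afccfhddedbaeac

rank  rotation                   last
    0  $cdecachdfdbfdeehbahcdcah  h
    1  achdfdbfdeehbahcdcah$cdec  c
    2  ah$cdecachdfdbfdeehbahcdc  c
    3  ahcdcah$cdecachdfdbfdeehb  b
    4  bahcdcah$cdecachdfdbfdeeh  h
    5  bfdeehbahcdcah$cdecachdfd  d
    6  cachdfdbfdeehbahcdcah$cde  e
    7  cah$cdecachdfdbfdeehbahcd  d
    8  cdcah$cdecachdfdbfdeehbah  h
    9  cdecachdfdbfdeehbahcdcah$  $
   10  chdfdbfdeehbahcdcah$cdeca  a
   11  dbfdeehbahcdcah$cdecachdf  f
   12  dcah$cdecachdfdbfdeehbahc  c
   13  decachdfdbfdeehbahcdcah$c  c
   14  deehbahcdcah$cdecachdfdbf  f
   15  dfdbfdeehbahcdcah$cdecach  h
   16  ecachdfdbfdeehbahcdcah$cd  d
   17  eehbahcdcah$cdecachdfdbfd  d
   18  ehbahcdcah$cdecachdfdbfde  e
   19  fdbfdeehbahcdcah$cdecachd  d
   20  fdeehbahcdcah$cdecachdfdb  b
   21  h$cdecachdfdbfdeehbahcdca  a
   22  hbahcdcah$cdecachdfdbfdee  e
   23  hcdcah$cdecachdfdbfdeehba  a
   24  hdfdbfdeehbahcdcah$cdecac  c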